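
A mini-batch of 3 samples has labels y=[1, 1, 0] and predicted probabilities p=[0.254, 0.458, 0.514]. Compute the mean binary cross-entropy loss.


L[0] = -ln(0.254) = 1.3704
L[1] = -ln(0.458) = 0.7809
L[2] = -ln(1-0.514) = -ln(0.486) = 0.7215
mean = (1.3704 + 0.7809 + 0.7215)/3 = 0.9576

0.9576


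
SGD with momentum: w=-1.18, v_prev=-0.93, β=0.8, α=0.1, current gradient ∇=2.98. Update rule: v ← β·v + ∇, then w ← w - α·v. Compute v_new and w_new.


v_new = 0.8·-0.93 + 2.98 = -0.744 + 2.98 = 2.236
w_new = -1.18 - 0.1·2.236 = -1.18 - 0.2236 = -1.4036

v_new=2.236, w_new=-1.4036


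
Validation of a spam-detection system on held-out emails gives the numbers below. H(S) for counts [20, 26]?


Probabilities: [20/46, 26/46] ≈ [0.4348, 0.5652]
H = -((20/46)·log₂(20/46) + (26/46)·log₂(26/46))
  = 0.9877 bits

0.9877 bits


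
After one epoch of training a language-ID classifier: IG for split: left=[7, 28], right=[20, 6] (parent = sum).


Parent = [27, 34], H_parent = 0.9905
H_left = 0.7219 (n=35), H_right = 0.7793 (n=26)
H_children = (35/61)·0.7219 + (26/61)·0.7793 = 0.7464
IG = 0.9905 - 0.7464 = 0.2441

0.2441


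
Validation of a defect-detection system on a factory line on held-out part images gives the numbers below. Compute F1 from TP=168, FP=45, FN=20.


Precision = 168/213 = 0.7887
Recall = 168/188 = 0.8936
F1 = 2·P·R/(P+R) = 2·TP/(2·TP+FP+FN) = 336/(336+45+20) = 336/401 = 0.8379

0.8379


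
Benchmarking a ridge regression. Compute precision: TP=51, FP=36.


Precision = TP/(TP+FP)
= 51/(51+36)
= 51/87 = 58.62%

58.62%


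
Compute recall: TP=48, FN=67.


Recall = TP/(TP+FN)
= 48/(48+67)
= 48/115 = 41.74%

41.74%


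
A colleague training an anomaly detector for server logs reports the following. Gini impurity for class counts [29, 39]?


Probabilities: [29/68, 39/68] ≈ [0.4265, 0.5735]
Σpᵢ² = (841 + 1521)/68² = 2362/4624
Gini = 1 - Σpᵢ² = 1 - 2362/4624 = 0.4892

0.4892


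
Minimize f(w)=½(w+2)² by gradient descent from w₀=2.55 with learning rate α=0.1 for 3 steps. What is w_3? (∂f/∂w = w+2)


step 1: grad = 2.55+2 = 4.55; w = 2.55 - 0.1·(4.55) = 2.095
step 2: grad = 2.095+2 = 4.095; w = 2.095 - 0.1·(4.095) = 1.6855
step 3: grad = 1.6855+2 = 3.6855; w = 1.6855 - 0.1·(3.6855) = 1.31695

1.31695


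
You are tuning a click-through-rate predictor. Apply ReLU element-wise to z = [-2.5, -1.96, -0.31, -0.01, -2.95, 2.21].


ReLU(-2.5) = max(0, -2.5) = 0.0
ReLU(-1.96) = max(0, -1.96) = 0.0
ReLU(-0.31) = max(0, -0.31) = 0.0
ReLU(-0.01) = max(0, -0.01) = 0.0
ReLU(-2.95) = max(0, -2.95) = 0.0
ReLU(2.21) = max(0, 2.21) = 2.21
result = [0.0, 0.0, 0.0, 0.0, 0.0, 2.21]

[0.0, 0.0, 0.0, 0.0, 0.0, 2.21]


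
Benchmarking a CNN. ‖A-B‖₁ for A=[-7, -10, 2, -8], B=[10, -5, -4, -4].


d = |-7-10| + |-10+ 5| + |2+ 4| + |-8+ 4|
  = 17 + 5 + 6 + 4
  = 32

32


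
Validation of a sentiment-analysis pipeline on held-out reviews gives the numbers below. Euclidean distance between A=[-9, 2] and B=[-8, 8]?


d = √((-9+ 8)² + (2-8)²)
  = √(1 + 36)
  = √37 = 6.0828

6.0828


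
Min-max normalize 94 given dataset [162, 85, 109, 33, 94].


min=33, max=162
(94-33)/(162-33) = 61/129 = 0.4729

0.4729


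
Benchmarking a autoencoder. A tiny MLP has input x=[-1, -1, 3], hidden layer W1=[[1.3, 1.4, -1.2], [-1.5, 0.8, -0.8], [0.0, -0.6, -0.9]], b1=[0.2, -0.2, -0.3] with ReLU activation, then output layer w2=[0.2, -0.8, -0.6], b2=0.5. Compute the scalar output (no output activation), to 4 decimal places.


z1[0] = (1.3)·(-1) + (1.4)·(-1) + (-1.2)·(3) + 0.2 = -6.1
z1[1] = (-1.5)·(-1) + (0.8)·(-1) + (-0.8)·(3) - 0.2 = -1.9
z1[2] = (0.0)·(-1) + (-0.6)·(-1) + (-0.9)·(3) - 0.3 = -2.4
h = ReLU(z1) = [0.0, 0.0, 0.0]
output = (0.2)·(0.0) + (-0.8)·(0.0) + (-0.6)·(0.0) + 0.5 = 0.5

0.5


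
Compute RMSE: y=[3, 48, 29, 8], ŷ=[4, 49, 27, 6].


MSE = 10/4 = 2.5
RMSE = √(10/4) = 1.5811

1.5811


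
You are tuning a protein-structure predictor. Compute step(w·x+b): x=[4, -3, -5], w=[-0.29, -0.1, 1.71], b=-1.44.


z = (4)·(-0.29) + (-3)·(-0.1) + (-5)·(1.71) - 1.44
  = -10.85
step(z) = 0 (z<0)

0


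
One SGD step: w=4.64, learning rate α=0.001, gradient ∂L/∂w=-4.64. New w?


w_new = w - α·∇
= 4.64 - 0.001·-4.64
= 4.64 + 0.00464
= 4.64464

4.64464


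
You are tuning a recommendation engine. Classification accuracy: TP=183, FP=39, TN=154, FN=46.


Accuracy = (TP+TN)/(TP+TN+FP+FN)
= (183+154)/(422)
= 337/422 = 79.86%

79.86%


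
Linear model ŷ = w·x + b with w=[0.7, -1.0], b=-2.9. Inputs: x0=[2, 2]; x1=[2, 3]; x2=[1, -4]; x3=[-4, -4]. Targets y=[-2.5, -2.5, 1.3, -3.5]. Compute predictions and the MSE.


ŷ0 = (0.7)·(2) + (-1.0)·(2) - 2.9 = -3.5
ŷ1 = (0.7)·(2) + (-1.0)·(3) - 2.9 = -4.5
ŷ2 = (0.7)·(1) + (-1.0)·(-4) - 2.9 = 1.8
ŷ3 = (0.7)·(-4) + (-1.0)·(-4) - 2.9 = -1.7
errors² = [1.0, 4.0, 0.25, 3.24]
MSE = 8.4900/4 = 2.1225

2.1225


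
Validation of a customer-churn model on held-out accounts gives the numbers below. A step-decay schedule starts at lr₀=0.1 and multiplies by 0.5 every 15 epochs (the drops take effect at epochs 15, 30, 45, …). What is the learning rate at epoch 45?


n_drops = ⌊45/15⌋ = 3
lr = 0.1·0.5^3 = 0.1·0.125 = 0.0125

0.0125


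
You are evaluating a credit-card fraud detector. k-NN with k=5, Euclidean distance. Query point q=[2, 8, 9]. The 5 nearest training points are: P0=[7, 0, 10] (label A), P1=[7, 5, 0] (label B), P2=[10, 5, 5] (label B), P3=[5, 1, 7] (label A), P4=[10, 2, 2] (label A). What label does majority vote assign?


d(q,P0) = 9.4868  (label A)
d(q,P1) = 10.7238  (label B)
d(q,P2) = 9.434  (label B)
d(q,P3) = 7.874  (label A)
d(q,P4) = 12.2066  (label A)
Votes: A=3, B=2
Majority → A

A


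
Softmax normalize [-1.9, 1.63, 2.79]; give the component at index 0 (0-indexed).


Exponentials: e^-1.9=0.1496, e^1.63=5.1039, e^2.79=16.281
Sum = 21.5345
Softmax = [0.0069, 0.237, 0.756]
p[0] = 0.1496/21.5345 = 0.0069

0.0069


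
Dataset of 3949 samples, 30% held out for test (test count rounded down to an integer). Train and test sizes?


Test = ⌊3949·30/100⌋ = 1184
Train = 3949 - 1184 = 2765

Train: 2765, Test: 1184


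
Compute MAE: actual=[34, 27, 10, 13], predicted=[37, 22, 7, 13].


Absolute errors: |34-37|=3, |27-22|=5, |10-7|=3, |13-13|=0
Sum = 11
MAE = 11/4 = 11/4

11/4


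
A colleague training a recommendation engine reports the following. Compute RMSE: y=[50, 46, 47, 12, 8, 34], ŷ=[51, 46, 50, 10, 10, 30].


MSE = 34/6 = 5.6667
RMSE = √(34/6) = 2.3805

2.3805


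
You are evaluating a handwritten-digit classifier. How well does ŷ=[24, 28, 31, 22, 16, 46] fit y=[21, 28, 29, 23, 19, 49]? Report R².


ȳ = 28.1667
SS_res = Σ(y-ŷ)² = 32
SS_tot = Σ(y-ȳ)² = 596.83
R² = 1 - SS_res/SS_tot = 1 - 0.0536 = 0.9464

0.9464


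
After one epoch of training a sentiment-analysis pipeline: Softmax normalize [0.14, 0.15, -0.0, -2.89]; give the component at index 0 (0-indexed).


Exponentials: e^0.14=1.1503, e^0.15=1.1618, e^-0.0=1, e^-2.89=0.0556
Sum = 3.3677
Softmax = [0.3416, 0.345, 0.2969, 0.0165]
p[0] = 1.1503/3.3677 = 0.3416

0.3416


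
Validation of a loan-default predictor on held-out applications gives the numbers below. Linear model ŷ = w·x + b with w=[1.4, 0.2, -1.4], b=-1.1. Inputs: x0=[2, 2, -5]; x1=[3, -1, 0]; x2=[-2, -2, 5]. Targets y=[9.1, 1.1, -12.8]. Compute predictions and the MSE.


ŷ0 = (1.4)·(2) + (0.2)·(2) + (-1.4)·(-5) - 1.1 = 9.1
ŷ1 = (1.4)·(3) + (0.2)·(-1) + (-1.4)·(0) - 1.1 = 2.9
ŷ2 = (1.4)·(-2) + (0.2)·(-2) + (-1.4)·(5) - 1.1 = -11.3
errors² = [0.0, 3.24, 2.25]
MSE = 5.4900/3 = 1.83

1.83


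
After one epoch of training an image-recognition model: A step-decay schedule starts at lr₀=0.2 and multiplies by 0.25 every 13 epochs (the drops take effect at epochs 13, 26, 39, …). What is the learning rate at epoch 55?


n_drops = ⌊55/13⌋ = 4
lr = 0.2·0.25^4 = 0.2·0.00390625 = 0.00078125

0.00078125


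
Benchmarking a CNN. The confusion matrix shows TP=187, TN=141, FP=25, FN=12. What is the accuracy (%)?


Accuracy = (TP+TN)/(TP+TN+FP+FN)
= (187+141)/(365)
= 328/365 = 89.86%

89.86%


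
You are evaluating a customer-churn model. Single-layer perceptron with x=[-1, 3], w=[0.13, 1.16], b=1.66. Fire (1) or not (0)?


z = (-1)·(0.13) + (3)·(1.16) + 1.66
  = 5.01
step(z) = 1 (z≥0)

1


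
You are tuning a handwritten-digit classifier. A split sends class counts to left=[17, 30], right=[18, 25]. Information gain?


Parent = [35, 55], H_parent = 0.9641
H_left = 0.9441 (n=47), H_right = 0.9808 (n=43)
H_children = (47/90)·0.9441 + (43/90)·0.9808 = 0.9616
IG = 0.9641 - 0.9616 = 0.0025

0.0025


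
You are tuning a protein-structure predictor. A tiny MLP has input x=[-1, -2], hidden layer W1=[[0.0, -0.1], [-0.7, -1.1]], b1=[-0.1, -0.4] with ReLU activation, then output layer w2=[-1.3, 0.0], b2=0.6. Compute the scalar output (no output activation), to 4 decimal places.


z1[0] = (0.0)·(-1) + (-0.1)·(-2) - 0.1 = 0.1
z1[1] = (-0.7)·(-1) + (-1.1)·(-2) - 0.4 = 2.5
h = ReLU(z1) = [0.1, 2.5]
output = (-1.3)·(0.1) + (0.0)·(2.5) + 0.6 = 0.47

0.47


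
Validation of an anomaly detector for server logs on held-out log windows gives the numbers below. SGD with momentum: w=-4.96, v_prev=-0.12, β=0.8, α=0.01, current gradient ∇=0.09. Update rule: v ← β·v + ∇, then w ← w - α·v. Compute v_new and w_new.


v_new = 0.8·-0.12 + 0.09 = -0.096 + 0.09 = -0.006
w_new = -4.96 - 0.01·-0.006 = -4.96 + 0.00006 = -4.95994

v_new=-0.006, w_new=-4.95994


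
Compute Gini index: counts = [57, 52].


Probabilities: [57/109, 52/109] ≈ [0.5229, 0.4771]
Σpᵢ² = (3249 + 2704)/109² = 5953/11881
Gini = 1 - Σpᵢ² = 1 - 5953/11881 = 0.4989

0.4989


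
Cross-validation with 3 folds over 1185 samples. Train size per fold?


Fold size = 1185/3 = 395
Training per fold = 1185 - 395 = 790

790


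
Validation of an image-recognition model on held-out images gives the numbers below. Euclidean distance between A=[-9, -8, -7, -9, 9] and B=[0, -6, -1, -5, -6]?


d = √((-9-0)² + (-8+ 6)² + (-7+ 1)² + (-9+ 5)² + (9+ 6)²)
  = √(81 + 4 + 36 + 16 + 225)
  = √362 = 19.0263

19.0263


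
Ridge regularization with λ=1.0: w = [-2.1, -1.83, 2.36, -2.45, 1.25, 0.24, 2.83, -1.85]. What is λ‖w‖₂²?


‖w‖₂² = (-2.1)² + (-1.83)² + (2.36)² + (-2.45)² + (1.25)² + (0.24)² + (2.83)² + (-1.85)²
     = 4.41 + 3.3489 + 5.5696 + 6.0025 + 1.5625 + 0.0576 + 8.0089 + 3.4225
     = 32.3825
λ·‖w‖₂² = 1.0·32.3825 = 32.3825

32.3825


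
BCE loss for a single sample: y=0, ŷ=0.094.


BCE = -[y·ln(p) + (1-y)·ln(1-p)]
= -0 - 1·ln(1-0.094)
= -ln(0.906) = 0.0987

0.0987


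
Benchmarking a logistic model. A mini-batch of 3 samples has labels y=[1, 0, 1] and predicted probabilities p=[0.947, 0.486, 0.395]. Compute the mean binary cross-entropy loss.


L[0] = -ln(0.947) = 0.0545
L[1] = -ln(1-0.486) = -ln(0.514) = 0.6655
L[2] = -ln(0.395) = 0.9289
mean = (0.0545 + 0.6655 + 0.9289)/3 = 0.5496

0.5496


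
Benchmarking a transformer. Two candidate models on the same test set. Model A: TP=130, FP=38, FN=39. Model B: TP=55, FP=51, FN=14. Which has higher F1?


Model A: P=130/168=0.7738, R=130/169=0.7692, F1=2PR/(P+R)=2TP/(2TP+FP+FN)=260/337=0.7715
Model B: P=55/106=0.5189, R=55/69=0.7971, F1=2PR/(P+R)=2TP/(2TP+FP+FN)=110/175=0.6286
0.7715 > 0.6286 → Model A

Model A


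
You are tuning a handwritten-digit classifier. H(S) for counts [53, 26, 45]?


Probabilities: [53/124, 26/124, 45/124] ≈ [0.4274, 0.2097, 0.3629]
H = -((53/124)·log₂(53/124) + (26/124)·log₂(26/124) + (45/124)·log₂(45/124))
  = 1.5274 bits

1.5274 bits


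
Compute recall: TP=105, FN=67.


Recall = TP/(TP+FN)
= 105/(105+67)
= 105/172 = 61.05%

61.05%


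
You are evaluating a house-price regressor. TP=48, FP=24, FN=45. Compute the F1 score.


Precision = 48/72 = 0.6667
Recall = 48/93 = 0.5161
F1 = 2·P·R/(P+R) = 2·TP/(2·TP+FP+FN) = 96/(96+24+45) = 96/165 = 0.5818

0.5818


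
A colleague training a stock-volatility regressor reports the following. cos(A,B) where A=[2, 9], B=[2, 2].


A·B = 2·2 + 9·2 = 22
‖A‖ = √85 = 9.2195, ‖B‖ = √8 = 2.8284
cos = 22/(√85·√8) = 22/√680 = 0.8437

0.8437


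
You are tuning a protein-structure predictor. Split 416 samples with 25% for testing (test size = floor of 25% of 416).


Test = ⌊416·25/100⌋ = 104
Train = 416 - 104 = 312

Train: 312, Test: 104


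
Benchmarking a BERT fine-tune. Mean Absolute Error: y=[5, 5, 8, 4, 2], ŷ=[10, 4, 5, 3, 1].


Absolute errors: |5-10|=5, |5-4|=1, |8-5|=3, |4-3|=1, |2-1|=1
Sum = 11
MAE = 11/5 = 11/5

11/5


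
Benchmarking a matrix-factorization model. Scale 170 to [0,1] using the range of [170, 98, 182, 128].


min=98, max=182
(170-98)/(182-98) = 72/84 = 0.8571

0.8571


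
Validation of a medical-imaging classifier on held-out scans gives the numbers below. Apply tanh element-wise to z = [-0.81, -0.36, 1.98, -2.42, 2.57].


tanh(-0.81) = -0.6696
tanh(-0.36) = -0.3452
tanh(1.98) = 0.9626
tanh(-2.42) = -0.9843
tanh(2.57) = 0.9884
result = [-0.6696, -0.3452, 0.9626, -0.9843, 0.9884]

[-0.6696, -0.3452, 0.9626, -0.9843, 0.9884]


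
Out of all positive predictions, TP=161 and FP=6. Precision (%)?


Precision = TP/(TP+FP)
= 161/(161+6)
= 161/167 = 96.41%

96.41%


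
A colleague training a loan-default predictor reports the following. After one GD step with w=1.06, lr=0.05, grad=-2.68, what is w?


w_new = w - α·∇
= 1.06 - 0.05·-2.68
= 1.06 + 0.134
= 1.194

1.194


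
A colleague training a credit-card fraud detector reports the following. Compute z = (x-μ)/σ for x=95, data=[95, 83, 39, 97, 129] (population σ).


μ = 88.6, σ = 29.104
z = (95 - 88.6)/29.104 = 0.2199

0.2199


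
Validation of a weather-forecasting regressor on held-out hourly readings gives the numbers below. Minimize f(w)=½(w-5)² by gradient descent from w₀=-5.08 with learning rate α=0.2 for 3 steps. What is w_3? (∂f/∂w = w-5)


step 1: grad = -5.08-5 = -10.08; w = -5.08 - 0.2·(-10.08) = -3.064
step 2: grad = -3.064-5 = -8.064; w = -3.064 - 0.2·(-8.064) = -1.4512
step 3: grad = -1.4512-5 = -6.4512; w = -1.4512 - 0.2·(-6.4512) = -0.16096

-0.16096


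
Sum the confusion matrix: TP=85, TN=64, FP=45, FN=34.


Total = TP + TN + FP + FN
= 85 + 64 + 45 + 34
= 228
(Predicted positive: 130, predicted negative: 98)

228


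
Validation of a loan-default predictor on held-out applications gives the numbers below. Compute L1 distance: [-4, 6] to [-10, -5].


d = |-4+ 10| + |6+ 5|
  = 6 + 11
  = 17

17


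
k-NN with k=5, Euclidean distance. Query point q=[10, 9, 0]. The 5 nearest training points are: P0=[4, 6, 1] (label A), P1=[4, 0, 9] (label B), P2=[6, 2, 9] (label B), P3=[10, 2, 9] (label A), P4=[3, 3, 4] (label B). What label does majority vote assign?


d(q,P0) = 6.7823  (label A)
d(q,P1) = 14.0712  (label B)
d(q,P2) = 12.083  (label B)
d(q,P3) = 11.4018  (label A)
d(q,P4) = 10.0499  (label B)
Votes: A=2, B=3
Majority → B

B


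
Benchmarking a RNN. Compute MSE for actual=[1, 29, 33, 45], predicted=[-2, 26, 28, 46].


Squared errors: (1+ 2)²=9, (29-26)²=9, (33-28)²=25, (45-46)²=1
Sum = 44
MSE = 44/4 = 11

11


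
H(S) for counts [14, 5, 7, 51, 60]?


Probabilities: [14/137, 5/137, 7/137, 51/137, 60/137] ≈ [0.1022, 0.0365, 0.0511, 0.3723, 0.438]
H = -((14/137)·log₂(14/137) + (5/137)·log₂(5/137) + (7/137)·log₂(7/137) + (51/137)·log₂(51/137) + (60/137)·log₂(60/137))
  = 1.7822 bits

1.7822 bits


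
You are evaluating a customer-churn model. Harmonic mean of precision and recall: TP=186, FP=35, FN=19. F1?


Precision = 186/221 = 0.8416
Recall = 186/205 = 0.9073
F1 = 2·P·R/(P+R) = 2·TP/(2·TP+FP+FN) = 372/(372+35+19) = 372/426 = 0.8732

0.8732


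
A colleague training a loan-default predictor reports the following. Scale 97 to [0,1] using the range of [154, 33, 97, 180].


min=33, max=180
(97-33)/(180-33) = 64/147 = 0.4354

0.4354


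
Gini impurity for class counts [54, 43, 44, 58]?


Probabilities: [54/199, 43/199, 44/199, 58/199] ≈ [0.2714, 0.2161, 0.2211, 0.2915]
Σpᵢ² = (2916 + 1849 + 1936 + 3364)/199² = 10065/39601
Gini = 1 - Σpᵢ² = 1 - 10065/39601 = 0.7458

0.7458


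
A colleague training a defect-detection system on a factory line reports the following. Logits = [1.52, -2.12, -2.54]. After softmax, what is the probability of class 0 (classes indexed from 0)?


Exponentials: e^1.52=4.5722, e^-2.12=0.12, e^-2.54=0.0789
Sum = 4.7711
Softmax = [0.9583, 0.0252, 0.0165]
p[0] = 4.5722/4.7711 = 0.9583

0.9583


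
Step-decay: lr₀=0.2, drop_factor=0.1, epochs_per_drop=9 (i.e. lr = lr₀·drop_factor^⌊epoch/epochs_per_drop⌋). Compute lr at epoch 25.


n_drops = ⌊25/9⌋ = 2
lr = 0.2·0.1^2 = 0.2·0.01 = 0.002

0.002


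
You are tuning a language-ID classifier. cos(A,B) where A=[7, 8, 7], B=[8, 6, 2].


A·B = 7·8 + 8·6 + 7·2 = 118
‖A‖ = √162 = 12.7279, ‖B‖ = √104 = 10.198
cos = 118/(√162·√104) = 118/√16848 = 0.9091

0.9091


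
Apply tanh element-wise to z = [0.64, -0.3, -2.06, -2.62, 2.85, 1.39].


tanh(0.64) = 0.5649
tanh(-0.3) = -0.2913
tanh(-2.06) = -0.968
tanh(-2.62) = -0.9895
tanh(2.85) = 0.9933
tanh(1.39) = 0.8832
result = [0.5649, -0.2913, -0.968, -0.9895, 0.9933, 0.8832]

[0.5649, -0.2913, -0.968, -0.9895, 0.9933, 0.8832]


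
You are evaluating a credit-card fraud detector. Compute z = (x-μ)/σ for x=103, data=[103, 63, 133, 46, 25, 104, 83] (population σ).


μ = 79.5714, σ = 34.6239
z = (103 - 79.5714)/34.6239 = 0.6767

0.6767


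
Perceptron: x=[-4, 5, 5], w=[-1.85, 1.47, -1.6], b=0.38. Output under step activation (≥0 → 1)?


z = (-4)·(-1.85) + (5)·(1.47) + (5)·(-1.6) + 0.38
  = 7.13
step(z) = 1 (z≥0)

1


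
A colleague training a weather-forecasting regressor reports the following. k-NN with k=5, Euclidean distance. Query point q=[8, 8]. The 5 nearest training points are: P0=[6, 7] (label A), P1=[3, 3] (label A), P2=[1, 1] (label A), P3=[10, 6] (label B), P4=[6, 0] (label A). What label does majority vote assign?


d(q,P0) = 2.2361  (label A)
d(q,P1) = 7.0711  (label A)
d(q,P2) = 9.8995  (label A)
d(q,P3) = 2.8284  (label B)
d(q,P4) = 8.2462  (label A)
Votes: A=4, B=1
Majority → A

A


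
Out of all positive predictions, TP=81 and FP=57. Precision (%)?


Precision = TP/(TP+FP)
= 81/(81+57)
= 81/138 = 58.7%

58.7%


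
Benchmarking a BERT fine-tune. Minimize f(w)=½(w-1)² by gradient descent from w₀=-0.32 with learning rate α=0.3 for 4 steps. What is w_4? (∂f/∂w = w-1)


step 1: grad = -0.32-1 = -1.32; w = -0.32 - 0.3·(-1.32) = 0.076
step 2: grad = 0.076-1 = -0.924; w = 0.076 - 0.3·(-0.924) = 0.3532
step 3: grad = 0.3532-1 = -0.6468; w = 0.3532 - 0.3·(-0.6468) = 0.54724
step 4: grad = 0.54724-1 = -0.45276; w = 0.54724 - 0.3·(-0.45276) = 0.683068

0.683068


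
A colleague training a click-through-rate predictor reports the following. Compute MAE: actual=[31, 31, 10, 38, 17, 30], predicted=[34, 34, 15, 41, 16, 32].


Absolute errors: |31-34|=3, |31-34|=3, |10-15|=5, |38-41|=3, |17-16|=1, |30-32|=2
Sum = 17
MAE = 17/6 = 17/6

17/6


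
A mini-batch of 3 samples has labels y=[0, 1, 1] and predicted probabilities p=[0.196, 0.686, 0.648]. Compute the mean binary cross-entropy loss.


L[0] = -ln(1-0.196) = -ln(0.804) = 0.2182
L[1] = -ln(0.686) = 0.3769
L[2] = -ln(0.648) = 0.4339
mean = (0.2182 + 0.3769 + 0.4339)/3 = 0.343

0.343


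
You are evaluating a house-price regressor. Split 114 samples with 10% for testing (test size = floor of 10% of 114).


Test = ⌊114·10/100⌋ = 11
Train = 114 - 11 = 103

Train: 103, Test: 11


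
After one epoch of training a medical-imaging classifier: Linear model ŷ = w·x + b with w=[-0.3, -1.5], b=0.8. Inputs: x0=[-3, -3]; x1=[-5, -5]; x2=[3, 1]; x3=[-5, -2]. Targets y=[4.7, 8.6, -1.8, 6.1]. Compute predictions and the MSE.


ŷ0 = (-0.3)·(-3) + (-1.5)·(-3) + 0.8 = 6.2
ŷ1 = (-0.3)·(-5) + (-1.5)·(-5) + 0.8 = 9.8
ŷ2 = (-0.3)·(3) + (-1.5)·(1) + 0.8 = -1.6
ŷ3 = (-0.3)·(-5) + (-1.5)·(-2) + 0.8 = 5.3
errors² = [2.25, 1.44, 0.04, 0.64]
MSE = 4.3700/4 = 1.0925

1.0925


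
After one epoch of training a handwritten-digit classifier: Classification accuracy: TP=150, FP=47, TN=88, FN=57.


Accuracy = (TP+TN)/(TP+TN+FP+FN)
= (150+88)/(342)
= 238/342 = 69.59%

69.59%


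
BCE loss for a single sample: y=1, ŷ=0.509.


BCE = -[y·ln(p) + (1-y)·ln(1-p)]
= -1·ln(0.509) - 0
= -ln(0.509) = 0.6753

0.6753


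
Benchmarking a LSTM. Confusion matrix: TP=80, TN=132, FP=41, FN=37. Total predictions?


Total = TP + TN + FP + FN
= 80 + 132 + 41 + 37
= 290
(Predicted positive: 121, predicted negative: 169)

290


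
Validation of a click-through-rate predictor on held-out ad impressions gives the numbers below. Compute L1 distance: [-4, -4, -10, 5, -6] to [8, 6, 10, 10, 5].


d = |-4-8| + |-4-6| + |-10-10| + |5-10| + |-6-5|
  = 12 + 10 + 20 + 5 + 11
  = 58

58


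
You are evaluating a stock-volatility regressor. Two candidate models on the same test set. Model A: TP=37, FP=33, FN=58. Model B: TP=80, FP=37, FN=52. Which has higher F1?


Model A: P=37/70=0.5286, R=37/95=0.3895, F1=2PR/(P+R)=2TP/(2TP+FP+FN)=74/165=0.4485
Model B: P=80/117=0.6838, R=80/132=0.6061, F1=2PR/(P+R)=2TP/(2TP+FP+FN)=160/249=0.6426
0.4485 < 0.6426 → Model B

Model B


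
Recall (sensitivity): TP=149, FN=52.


Recall = TP/(TP+FN)
= 149/(149+52)
= 149/201 = 74.13%

74.13%


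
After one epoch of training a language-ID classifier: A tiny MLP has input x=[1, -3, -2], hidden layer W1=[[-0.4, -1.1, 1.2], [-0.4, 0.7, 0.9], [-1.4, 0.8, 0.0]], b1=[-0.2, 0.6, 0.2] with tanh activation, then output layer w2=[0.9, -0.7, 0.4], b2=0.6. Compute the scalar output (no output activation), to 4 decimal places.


z1[0] = (-0.4)·(1) + (-1.1)·(-3) + (1.2)·(-2) - 0.2 = 0.3
z1[1] = (-0.4)·(1) + (0.7)·(-3) + (0.9)·(-2) + 0.6 = -3.7
z1[2] = (-1.4)·(1) + (0.8)·(-3) + (0.0)·(-2) + 0.2 = -3.6
h = tanh(z1) = [0.2913, -0.9988, -0.9985]
output = (0.9)·(0.2913) + (-0.7)·(-0.9988) + (0.4)·(-0.9985) + 0.6 = 1.1619

1.1619


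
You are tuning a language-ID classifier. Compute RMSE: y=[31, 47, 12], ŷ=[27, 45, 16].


MSE = 36/3 = 12
RMSE = √(36/3) = 3.4641

3.4641


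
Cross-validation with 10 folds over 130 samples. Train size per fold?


Fold size = 130/10 = 13
Training per fold = 130 - 13 = 117

117


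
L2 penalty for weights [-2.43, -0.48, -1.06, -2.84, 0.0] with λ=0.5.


‖w‖₂² = (-2.43)² + (-0.48)² + (-1.06)² + (-2.84)² + (0.0)²
     = 5.9049 + 0.2304 + 1.1236 + 8.0656 + 0
     = 15.3245
λ·‖w‖₂² = 0.5·15.3245 = 7.66225

7.66225


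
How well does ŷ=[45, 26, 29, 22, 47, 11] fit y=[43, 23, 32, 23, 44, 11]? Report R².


ȳ = 29.3333
SS_res = Σ(y-ŷ)² = 32
SS_tot = Σ(y-ȳ)² = 825.33
R² = 1 - SS_res/SS_tot = 1 - 0.0388 = 0.9612

0.9612


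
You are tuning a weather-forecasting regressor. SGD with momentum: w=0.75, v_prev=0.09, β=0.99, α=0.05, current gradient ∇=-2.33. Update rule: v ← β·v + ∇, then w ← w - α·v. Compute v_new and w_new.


v_new = 0.99·0.09 - 2.33 = 0.0891 - 2.33 = -2.2409
w_new = 0.75 - 0.05·-2.2409 = 0.75 + 0.112045 = 0.862045

v_new=-2.2409, w_new=0.862045


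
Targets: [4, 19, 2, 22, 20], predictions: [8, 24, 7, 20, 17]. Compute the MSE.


Squared errors: (4-8)²=16, (19-24)²=25, (2-7)²=25, (22-20)²=4, (20-17)²=9
Sum = 79
MSE = 79/5 = 79/5

79/5


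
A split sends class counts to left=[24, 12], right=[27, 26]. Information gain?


Parent = [51, 38], H_parent = 0.9846
H_left = 0.9183 (n=36), H_right = 0.9997 (n=53)
H_children = (36/89)·0.9183 + (53/89)·0.9997 = 0.9668
IG = 0.9846 - 0.9668 = 0.0178

0.0178


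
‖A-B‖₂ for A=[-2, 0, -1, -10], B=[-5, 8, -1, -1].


d = √((-2+ 5)² + (0-8)² + (-1+ 1)² + (-10+ 1)²)
  = √(9 + 64 + 0 + 81)
  = √154 = 12.4097

12.4097


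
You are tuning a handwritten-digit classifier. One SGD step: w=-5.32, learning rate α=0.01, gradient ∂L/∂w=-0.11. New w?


w_new = w - α·∇
= -5.32 - 0.01·-0.11
= -5.32 + 0.0011
= -5.3189

-5.3189


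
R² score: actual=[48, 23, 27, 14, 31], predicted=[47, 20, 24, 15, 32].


ȳ = 28.6
SS_res = Σ(y-ŷ)² = 21
SS_tot = Σ(y-ȳ)² = 629.2
R² = 1 - SS_res/SS_tot = 1 - 0.0334 = 0.9666

0.9666


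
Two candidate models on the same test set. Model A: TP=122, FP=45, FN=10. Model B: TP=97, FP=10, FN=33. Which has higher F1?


Model A: P=122/167=0.7305, R=122/132=0.9242, F1=2PR/(P+R)=2TP/(2TP+FP+FN)=244/299=0.8161
Model B: P=97/107=0.9065, R=97/130=0.7462, F1=2PR/(P+R)=2TP/(2TP+FP+FN)=194/237=0.8186
0.8161 < 0.8186 → Model B

Model B


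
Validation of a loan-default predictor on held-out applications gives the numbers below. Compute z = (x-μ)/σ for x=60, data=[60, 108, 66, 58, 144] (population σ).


μ = 87.2, σ = 33.7663
z = (60 - 87.2)/33.7663 = -0.8055

-0.8055


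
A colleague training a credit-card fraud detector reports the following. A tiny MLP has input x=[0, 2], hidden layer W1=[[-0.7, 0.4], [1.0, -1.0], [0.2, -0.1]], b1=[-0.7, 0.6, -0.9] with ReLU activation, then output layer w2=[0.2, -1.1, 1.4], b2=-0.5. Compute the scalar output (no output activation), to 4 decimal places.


z1[0] = (-0.7)·(0) + (0.4)·(2) - 0.7 = 0.1
z1[1] = (1.0)·(0) + (-1.0)·(2) + 0.6 = -1.4
z1[2] = (0.2)·(0) + (-0.1)·(2) - 0.9 = -1.1
h = ReLU(z1) = [0.1, 0.0, 0.0]
output = (0.2)·(0.1) + (-1.1)·(0.0) + (1.4)·(0.0) - 0.5 = -0.48

-0.48


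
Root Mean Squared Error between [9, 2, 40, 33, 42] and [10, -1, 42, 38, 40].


MSE = 43/5 = 8.6
RMSE = √(43/5) = 2.9326

2.9326


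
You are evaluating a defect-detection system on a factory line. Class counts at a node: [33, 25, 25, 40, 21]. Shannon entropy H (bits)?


Probabilities: [33/144, 25/144, 25/144, 40/144, 21/144] ≈ [0.2292, 0.1736, 0.1736, 0.2778, 0.1458]
H = -((33/144)·log₂(33/144) + (25/144)·log₂(25/144) + (25/144)·log₂(25/144) + (40/144)·log₂(40/144) + (21/144)·log₂(21/144))
  = 2.2826 bits

2.2826 bits


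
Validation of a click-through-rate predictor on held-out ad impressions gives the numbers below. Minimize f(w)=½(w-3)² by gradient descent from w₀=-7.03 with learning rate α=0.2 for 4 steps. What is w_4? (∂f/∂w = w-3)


step 1: grad = -7.03-3 = -10.03; w = -7.03 - 0.2·(-10.03) = -5.024
step 2: grad = -5.024-3 = -8.024; w = -5.024 - 0.2·(-8.024) = -3.4192
step 3: grad = -3.4192-3 = -6.4192; w = -3.4192 - 0.2·(-6.4192) = -2.13536
step 4: grad = -2.13536-3 = -5.13536; w = -2.13536 - 0.2·(-5.13536) = -1.108288

-1.108288


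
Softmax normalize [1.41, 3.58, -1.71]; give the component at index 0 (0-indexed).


Exponentials: e^1.41=4.096, e^3.58=35.8735, e^-1.71=0.1809
Sum = 40.1504
Softmax = [0.102, 0.8935, 0.0045]
p[0] = 4.096/40.1504 = 0.102

0.102


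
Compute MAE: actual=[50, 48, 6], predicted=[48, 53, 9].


Absolute errors: |50-48|=2, |48-53|=5, |6-9|=3
Sum = 10
MAE = 10/3 = 10/3

10/3


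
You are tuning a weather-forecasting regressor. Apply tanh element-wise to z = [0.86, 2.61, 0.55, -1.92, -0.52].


tanh(0.86) = 0.6963
tanh(2.61) = 0.9892
tanh(0.55) = 0.5005
tanh(-1.92) = -0.9579
tanh(-0.52) = -0.4777
result = [0.6963, 0.9892, 0.5005, -0.9579, -0.4777]

[0.6963, 0.9892, 0.5005, -0.9579, -0.4777]


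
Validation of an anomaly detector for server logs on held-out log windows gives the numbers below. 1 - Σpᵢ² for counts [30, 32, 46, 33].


Probabilities: [30/141, 32/141, 46/141, 33/141] ≈ [0.2128, 0.227, 0.3262, 0.234]
Σpᵢ² = (900 + 1024 + 2116 + 1089)/141² = 5129/19881
Gini = 1 - Σpᵢ² = 1 - 5129/19881 = 0.742

0.742


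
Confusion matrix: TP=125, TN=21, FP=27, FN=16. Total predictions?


Total = TP + TN + FP + FN
= 125 + 21 + 27 + 16
= 189
(Predicted positive: 152, predicted negative: 37)

189


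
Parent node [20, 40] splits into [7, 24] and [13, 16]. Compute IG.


Parent = [20, 40], H_parent = 0.9183
H_left = 0.7706 (n=31), H_right = 0.9923 (n=29)
H_children = (31/60)·0.7706 + (29/60)·0.9923 = 0.8778
IG = 0.9183 - 0.8778 = 0.0405

0.0405


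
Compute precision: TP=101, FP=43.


Precision = TP/(TP+FP)
= 101/(101+43)
= 101/144 = 70.14%

70.14%


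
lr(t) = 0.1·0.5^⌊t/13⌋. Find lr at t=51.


n_drops = ⌊51/13⌋ = 3
lr = 0.1·0.5^3 = 0.1·0.125 = 0.0125

0.0125


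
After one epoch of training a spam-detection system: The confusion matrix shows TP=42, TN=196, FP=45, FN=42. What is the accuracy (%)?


Accuracy = (TP+TN)/(TP+TN+FP+FN)
= (42+196)/(325)
= 238/325 = 73.23%

73.23%


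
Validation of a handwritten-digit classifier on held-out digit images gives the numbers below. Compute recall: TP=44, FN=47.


Recall = TP/(TP+FN)
= 44/(44+47)
= 44/91 = 48.35%

48.35%


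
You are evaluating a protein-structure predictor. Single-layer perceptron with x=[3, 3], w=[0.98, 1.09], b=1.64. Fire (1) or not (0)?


z = (3)·(0.98) + (3)·(1.09) + 1.64
  = 7.85
step(z) = 1 (z≥0)

1


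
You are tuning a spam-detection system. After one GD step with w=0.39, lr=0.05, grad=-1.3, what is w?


w_new = w - α·∇
= 0.39 - 0.05·-1.3
= 0.39 + 0.065
= 0.455

0.455


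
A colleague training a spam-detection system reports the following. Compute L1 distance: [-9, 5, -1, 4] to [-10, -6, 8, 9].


d = |-9+ 10| + |5+ 6| + |-1-8| + |4-9|
  = 1 + 11 + 9 + 5
  = 26

26


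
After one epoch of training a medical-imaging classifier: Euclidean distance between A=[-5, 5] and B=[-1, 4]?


d = √((-5+ 1)² + (5-4)²)
  = √(16 + 1)
  = √17 = 4.1231

4.1231


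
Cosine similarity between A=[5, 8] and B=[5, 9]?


A·B = 5·5 + 8·9 = 97
‖A‖ = √89 = 9.434, ‖B‖ = √106 = 10.2956
cos = 97/(√89·√106) = 97/√9434 = 0.9987

0.9987


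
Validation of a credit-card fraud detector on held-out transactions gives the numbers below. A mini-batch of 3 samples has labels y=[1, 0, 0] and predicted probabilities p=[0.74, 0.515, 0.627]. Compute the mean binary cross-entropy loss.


L[0] = -ln(0.74) = 0.3011
L[1] = -ln(1-0.515) = -ln(0.485) = 0.7236
L[2] = -ln(1-0.627) = -ln(0.373) = 0.9862
mean = (0.3011 + 0.7236 + 0.9862)/3 = 0.6703

0.6703


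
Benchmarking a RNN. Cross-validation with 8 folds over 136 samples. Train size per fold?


Fold size = 136/8 = 17
Training per fold = 136 - 17 = 119

119


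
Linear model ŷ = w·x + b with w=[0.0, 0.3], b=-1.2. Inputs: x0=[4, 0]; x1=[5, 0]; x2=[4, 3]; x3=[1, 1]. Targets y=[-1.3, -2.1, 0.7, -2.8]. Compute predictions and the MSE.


ŷ0 = (0.0)·(4) + (0.3)·(0) - 1.2 = -1.2
ŷ1 = (0.0)·(5) + (0.3)·(0) - 1.2 = -1.2
ŷ2 = (0.0)·(4) + (0.3)·(3) - 1.2 = -0.3
ŷ3 = (0.0)·(1) + (0.3)·(1) - 1.2 = -0.9
errors² = [0.01, 0.81, 1.0, 3.61]
MSE = 5.4300/4 = 1.3575

1.3575


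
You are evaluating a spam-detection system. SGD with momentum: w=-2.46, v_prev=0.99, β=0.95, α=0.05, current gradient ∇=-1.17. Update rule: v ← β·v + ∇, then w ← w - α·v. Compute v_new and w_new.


v_new = 0.95·0.99 - 1.17 = 0.9405 - 1.17 = -0.2295
w_new = -2.46 - 0.05·-0.2295 = -2.46 + 0.011475 = -2.448525

v_new=-0.2295, w_new=-2.448525


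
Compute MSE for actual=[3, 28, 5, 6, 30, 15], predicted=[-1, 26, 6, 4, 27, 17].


Squared errors: (3+ 1)²=16, (28-26)²=4, (5-6)²=1, (6-4)²=4, (30-27)²=9, (15-17)²=4
Sum = 38
MSE = 38/6 = 19/3

19/3


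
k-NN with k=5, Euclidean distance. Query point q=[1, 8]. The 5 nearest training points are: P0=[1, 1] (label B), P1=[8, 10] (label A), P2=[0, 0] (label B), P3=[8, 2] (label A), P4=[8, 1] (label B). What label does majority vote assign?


d(q,P0) = 7.0  (label B)
d(q,P1) = 7.2801  (label A)
d(q,P2) = 8.0623  (label B)
d(q,P3) = 9.2195  (label A)
d(q,P4) = 9.8995  (label B)
Votes: A=2, B=3
Majority → B

B


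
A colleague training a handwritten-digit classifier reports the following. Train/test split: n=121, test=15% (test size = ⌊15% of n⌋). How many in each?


Test = ⌊121·15/100⌋ = 18
Train = 121 - 18 = 103

Train: 103, Test: 18


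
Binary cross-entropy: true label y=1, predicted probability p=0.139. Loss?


BCE = -[y·ln(p) + (1-y)·ln(1-p)]
= -1·ln(0.139) - 0
= -ln(0.139) = 1.9733

1.9733


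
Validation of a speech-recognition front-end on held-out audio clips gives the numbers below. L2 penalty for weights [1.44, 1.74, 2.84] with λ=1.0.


‖w‖₂² = (1.44)² + (1.74)² + (2.84)²
     = 2.0736 + 3.0276 + 8.0656
     = 13.1668
λ·‖w‖₂² = 1.0·13.1668 = 13.1668

13.1668


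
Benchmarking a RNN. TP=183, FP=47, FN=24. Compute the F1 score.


Precision = 183/230 = 0.7957
Recall = 183/207 = 0.8841
F1 = 2·P·R/(P+R) = 2·TP/(2·TP+FP+FN) = 366/(366+47+24) = 366/437 = 0.8375

0.8375


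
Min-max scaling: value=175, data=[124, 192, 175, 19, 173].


min=19, max=192
(175-19)/(192-19) = 156/173 = 0.9017

0.9017


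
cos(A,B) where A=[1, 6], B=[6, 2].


A·B = 1·6 + 6·2 = 18
‖A‖ = √37 = 6.0828, ‖B‖ = √40 = 6.3246
cos = 18/(√37·√40) = 18/√1480 = 0.4679

0.4679


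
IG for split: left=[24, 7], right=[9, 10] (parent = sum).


Parent = [33, 17], H_parent = 0.9248
H_left = 0.7706 (n=31), H_right = 0.998 (n=19)
H_children = (31/50)·0.7706 + (19/50)·0.998 = 0.857
IG = 0.9248 - 0.857 = 0.0678

0.0678


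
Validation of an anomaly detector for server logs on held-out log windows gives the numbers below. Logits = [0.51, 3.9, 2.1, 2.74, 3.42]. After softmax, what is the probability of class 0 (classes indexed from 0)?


Exponentials: e^0.51=1.6653, e^3.9=49.4024, e^2.1=8.1662, e^2.74=15.487, e^3.42=30.5694
Sum = 105.2903
Softmax = [0.0158, 0.4692, 0.0776, 0.1471, 0.2903]
p[0] = 1.6653/105.2903 = 0.0158

0.0158


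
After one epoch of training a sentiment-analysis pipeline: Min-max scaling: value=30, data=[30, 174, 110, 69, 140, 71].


min=30, max=174
(30-30)/(174-30) = 0/144 = 0.0

0.0


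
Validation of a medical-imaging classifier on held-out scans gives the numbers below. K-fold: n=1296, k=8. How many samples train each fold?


Fold size = 1296/8 = 162
Training per fold = 1296 - 162 = 1134

1134


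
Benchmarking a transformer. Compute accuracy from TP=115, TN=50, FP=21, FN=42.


Accuracy = (TP+TN)/(TP+TN+FP+FN)
= (115+50)/(228)
= 165/228 = 72.37%

72.37%


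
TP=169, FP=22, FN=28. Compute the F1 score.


Precision = 169/191 = 0.8848
Recall = 169/197 = 0.8579
F1 = 2·P·R/(P+R) = 2·TP/(2·TP+FP+FN) = 338/(338+22+28) = 338/388 = 0.8711

0.8711


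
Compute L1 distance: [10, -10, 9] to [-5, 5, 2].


d = |10+ 5| + |-10-5| + |9-2|
  = 15 + 15 + 7
  = 37

37


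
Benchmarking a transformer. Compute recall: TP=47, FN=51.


Recall = TP/(TP+FN)
= 47/(47+51)
= 47/98 = 47.96%

47.96%


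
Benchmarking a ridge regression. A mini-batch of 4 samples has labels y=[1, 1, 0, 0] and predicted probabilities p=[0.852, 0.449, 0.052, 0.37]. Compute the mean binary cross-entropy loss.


L[0] = -ln(0.852) = 0.1602
L[1] = -ln(0.449) = 0.8007
L[2] = -ln(1-0.052) = -ln(0.948) = 0.0534
L[3] = -ln(1-0.37) = -ln(0.63) = 0.462
mean = (0.1602 + 0.8007 + 0.0534 + 0.462)/4 = 0.3691

0.3691


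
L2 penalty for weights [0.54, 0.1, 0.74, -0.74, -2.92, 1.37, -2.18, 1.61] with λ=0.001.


‖w‖₂² = (0.54)² + (0.1)² + (0.74)² + (-0.74)² + (-2.92)² + (1.37)² + (-2.18)² + (1.61)²
     = 0.2916 + 0.01 + 0.5476 + 0.5476 + 8.5264 + 1.8769 + 4.7524 + 2.5921
     = 19.1446
λ·‖w‖₂² = 0.001·19.1446 = 0.019145

0.019145


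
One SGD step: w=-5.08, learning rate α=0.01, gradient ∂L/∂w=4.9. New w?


w_new = w - α·∇
= -5.08 - 0.01·4.9
= -5.08 - 0.049
= -5.129

-5.129


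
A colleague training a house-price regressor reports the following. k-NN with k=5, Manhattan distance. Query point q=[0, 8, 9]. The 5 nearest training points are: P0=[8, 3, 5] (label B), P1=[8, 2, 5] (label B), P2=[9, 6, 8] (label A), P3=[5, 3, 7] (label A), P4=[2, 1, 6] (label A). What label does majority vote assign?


d(q,P0) = 17  (label B)
d(q,P1) = 18  (label B)
d(q,P2) = 12  (label A)
d(q,P3) = 12  (label A)
d(q,P4) = 12  (label A)
Votes: A=3, B=2
Majority → A

A


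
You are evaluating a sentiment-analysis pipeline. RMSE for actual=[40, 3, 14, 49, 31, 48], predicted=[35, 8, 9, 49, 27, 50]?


MSE = 95/6 = 15.8333
RMSE = √(95/6) = 3.9791

3.9791


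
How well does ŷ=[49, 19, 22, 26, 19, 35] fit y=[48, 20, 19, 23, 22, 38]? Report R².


ȳ = 28.3333
SS_res = Σ(y-ŷ)² = 38
SS_tot = Σ(y-ȳ)² = 705.33
R² = 1 - SS_res/SS_tot = 1 - 0.0539 = 0.9461

0.9461


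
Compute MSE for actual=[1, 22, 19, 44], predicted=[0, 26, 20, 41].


Squared errors: (1-0)²=1, (22-26)²=16, (19-20)²=1, (44-41)²=9
Sum = 27
MSE = 27/4 = 27/4

27/4


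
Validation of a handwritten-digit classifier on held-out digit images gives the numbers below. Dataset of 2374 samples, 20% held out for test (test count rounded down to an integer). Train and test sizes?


Test = ⌊2374·20/100⌋ = 474
Train = 2374 - 474 = 1900

Train: 1900, Test: 474


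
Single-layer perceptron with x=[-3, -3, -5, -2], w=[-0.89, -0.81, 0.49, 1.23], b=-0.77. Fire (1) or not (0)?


z = (-3)·(-0.89) + (-3)·(-0.81) + (-5)·(0.49) + (-2)·(1.23) - 0.77
  = -0.58
step(z) = 0 (z<0)

0


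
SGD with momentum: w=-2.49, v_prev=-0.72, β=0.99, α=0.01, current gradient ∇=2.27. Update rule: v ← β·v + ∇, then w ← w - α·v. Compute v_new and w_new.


v_new = 0.99·-0.72 + 2.27 = -0.7128 + 2.27 = 1.5572
w_new = -2.49 - 0.01·1.5572 = -2.49 - 0.015572 = -2.505572

v_new=1.5572, w_new=-2.505572


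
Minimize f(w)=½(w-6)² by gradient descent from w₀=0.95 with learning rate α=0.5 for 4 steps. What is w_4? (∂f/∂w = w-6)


step 1: grad = 0.95-6 = -5.05; w = 0.95 - 0.5·(-5.05) = 3.475
step 2: grad = 3.475-6 = -2.525; w = 3.475 - 0.5·(-2.525) = 4.7375
step 3: grad = 4.7375-6 = -1.2625; w = 4.7375 - 0.5·(-1.2625) = 5.36875
step 4: grad = 5.36875-6 = -0.63125; w = 5.36875 - 0.5·(-0.63125) = 5.684375

5.684375


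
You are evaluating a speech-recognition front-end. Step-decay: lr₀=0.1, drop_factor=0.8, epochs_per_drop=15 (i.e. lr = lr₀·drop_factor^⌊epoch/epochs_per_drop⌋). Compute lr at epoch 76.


n_drops = ⌊76/15⌋ = 5
lr = 0.1·0.8^5 = 0.1·0.32768 = 0.032768

0.032768


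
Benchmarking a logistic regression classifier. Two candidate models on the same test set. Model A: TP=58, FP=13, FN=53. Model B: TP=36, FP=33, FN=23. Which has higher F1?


Model A: P=58/71=0.8169, R=58/111=0.5225, F1=2PR/(P+R)=2TP/(2TP+FP+FN)=116/182=0.6374
Model B: P=36/69=0.5217, R=36/59=0.6102, F1=2PR/(P+R)=2TP/(2TP+FP+FN)=72/128=0.5625
0.6374 > 0.5625 → Model A

Model A


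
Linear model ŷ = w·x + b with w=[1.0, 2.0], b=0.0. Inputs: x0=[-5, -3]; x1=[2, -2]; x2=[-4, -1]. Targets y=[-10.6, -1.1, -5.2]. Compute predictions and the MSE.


ŷ0 = (1.0)·(-5) + (2.0)·(-3) + 0.0 = -11.0
ŷ1 = (1.0)·(2) + (2.0)·(-2) + 0.0 = -2.0
ŷ2 = (1.0)·(-4) + (2.0)·(-1) + 0.0 = -6.0
errors² = [0.16, 0.81, 0.64]
MSE = 1.6100/3 = 0.5367

0.5367


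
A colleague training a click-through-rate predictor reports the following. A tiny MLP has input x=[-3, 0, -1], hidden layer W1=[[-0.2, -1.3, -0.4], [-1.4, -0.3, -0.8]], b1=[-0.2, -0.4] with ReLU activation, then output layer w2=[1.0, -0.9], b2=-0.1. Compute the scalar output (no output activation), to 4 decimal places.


z1[0] = (-0.2)·(-3) + (-1.3)·(0) + (-0.4)·(-1) - 0.2 = 0.8
z1[1] = (-1.4)·(-3) + (-0.3)·(0) + (-0.8)·(-1) - 0.4 = 4.6
h = ReLU(z1) = [0.8, 4.6]
output = (1.0)·(0.8) + (-0.9)·(4.6) - 0.1 = -3.44

-3.44


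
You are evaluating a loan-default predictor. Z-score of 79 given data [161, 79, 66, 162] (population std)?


μ = 117, σ = 44.7381
z = (79 - 117)/44.7381 = -0.8494

-0.8494
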